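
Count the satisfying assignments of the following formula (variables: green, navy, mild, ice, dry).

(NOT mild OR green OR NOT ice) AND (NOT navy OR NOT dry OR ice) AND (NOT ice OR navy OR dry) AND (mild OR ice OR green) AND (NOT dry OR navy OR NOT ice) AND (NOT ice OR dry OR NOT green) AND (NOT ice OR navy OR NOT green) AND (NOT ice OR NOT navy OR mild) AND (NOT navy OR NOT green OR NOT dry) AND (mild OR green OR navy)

There are 2^5 = 32 truth assignments over (green, navy, mild, ice, dry).
Split on dry. With dry = true, the clauses containing dry are satisfied and NOT dry drops from the rest; 3 of the 2^4 = 16 assignments to the other variables satisfy what remains.
With dry = false, by the same count on the reduced clause set, 6 assignments work.
(One model: green=F, navy=F, mild=T, ice=F, dry=F.)
Total: 3 + 6 = 9.

9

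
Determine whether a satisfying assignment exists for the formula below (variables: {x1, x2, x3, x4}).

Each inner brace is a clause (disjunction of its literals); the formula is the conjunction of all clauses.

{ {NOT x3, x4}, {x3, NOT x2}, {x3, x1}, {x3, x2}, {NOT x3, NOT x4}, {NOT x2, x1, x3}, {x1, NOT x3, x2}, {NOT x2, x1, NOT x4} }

Try x3 = false.
From the singleton clause (NOT x2), x2 = false.
But (x2) is also a unit clause — contradiction.
Backtrack on x3: now try x3 = true.
From the singleton clause (x4), x4 = true.
But (NOT x4) is also a unit clause — contradiction.
Neither x3 = true nor x3 = false works.
No assignment satisfies every clause.

Unsatisfiable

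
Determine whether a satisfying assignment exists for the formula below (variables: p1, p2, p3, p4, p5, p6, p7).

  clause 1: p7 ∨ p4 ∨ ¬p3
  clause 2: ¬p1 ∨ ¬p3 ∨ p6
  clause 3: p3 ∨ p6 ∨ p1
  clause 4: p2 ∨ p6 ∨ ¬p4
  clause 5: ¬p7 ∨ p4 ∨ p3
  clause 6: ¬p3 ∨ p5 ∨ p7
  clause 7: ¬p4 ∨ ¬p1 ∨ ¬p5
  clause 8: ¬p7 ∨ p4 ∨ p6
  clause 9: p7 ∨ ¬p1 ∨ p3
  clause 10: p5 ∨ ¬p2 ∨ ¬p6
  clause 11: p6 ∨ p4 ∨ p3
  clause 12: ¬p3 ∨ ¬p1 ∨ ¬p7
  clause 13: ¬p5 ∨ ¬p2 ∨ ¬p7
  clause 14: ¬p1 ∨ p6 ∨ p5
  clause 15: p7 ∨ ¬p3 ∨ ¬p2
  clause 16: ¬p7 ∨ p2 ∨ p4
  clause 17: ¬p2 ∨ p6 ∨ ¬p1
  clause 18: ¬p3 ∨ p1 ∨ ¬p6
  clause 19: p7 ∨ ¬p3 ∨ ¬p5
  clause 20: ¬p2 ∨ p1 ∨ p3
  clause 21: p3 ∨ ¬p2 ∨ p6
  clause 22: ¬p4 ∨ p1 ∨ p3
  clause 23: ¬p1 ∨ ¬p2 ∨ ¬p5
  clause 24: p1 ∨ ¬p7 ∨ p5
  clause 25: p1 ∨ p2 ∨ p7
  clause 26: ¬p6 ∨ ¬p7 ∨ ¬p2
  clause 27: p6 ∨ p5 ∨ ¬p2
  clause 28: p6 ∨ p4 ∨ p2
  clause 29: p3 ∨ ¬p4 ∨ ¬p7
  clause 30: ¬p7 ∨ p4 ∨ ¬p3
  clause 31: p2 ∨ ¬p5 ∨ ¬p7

Suppose p7 = True.
Suppose p4 = True.
The clause (p3) is unit, so p3 = True.
The clause (¬p1) is unit, so p1 = False.
The clause (¬p6) is unit, so p6 = False.
The clause (p2) is unit, so p2 = True.
The clause (¬p5) is unit, so p5 = False.
Now (p5) is unsatisfied and unit — conflict.
Backtrack on p4: now try p4 = False.
The clause (p3) is unit, so p3 = True.
Now (¬p3) is unsatisfied and unit — conflict.
Neither p4 = True nor p4 = False works.
Backtrack on p7: now try p7 = False.
Suppose p4 = True.
Suppose p2 = True.
The clause (¬p3) is unit, so p3 = False.
The clause (¬p1) is unit, so p1 = False.
Now (p1) is unsatisfied and unit — conflict.
Backtrack on p2: now try p2 = False.
The clause (p6) is unit, so p6 = True.
The clause (p1) is unit, so p1 = True.
The clause (¬p5) is unit, so p5 = False.
The clause (¬p3) is unit, so p3 = False.
Now (p3) is unsatisfied and unit — conflict.
Neither p2 = True nor p2 = False works.
Backtrack on p4: now try p4 = False.
The clause (¬p3) is unit, so p3 = False.
The clause (¬p1) is unit, so p1 = False.
The clause (p6) is unit, so p6 = True.
The clause (¬p2) is unit, so p2 = False.
Now (p2) is unsatisfied and unit — conflict.
Neither p4 = True nor p4 = False works.
Neither p7 = True nor p7 = False works.
No assignment satisfies every clause.

No, unsatisfiable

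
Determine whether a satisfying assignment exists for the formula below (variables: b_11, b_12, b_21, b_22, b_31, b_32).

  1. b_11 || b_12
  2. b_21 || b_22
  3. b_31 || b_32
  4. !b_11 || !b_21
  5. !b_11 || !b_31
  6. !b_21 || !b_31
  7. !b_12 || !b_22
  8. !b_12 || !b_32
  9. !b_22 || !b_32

No

Suppose b_11 = true.
From the singleton clause (!b_21), b_21 = false.
From the singleton clause (b_22), b_22 = true.
From the singleton clause (!b_31), b_31 = false.
From the singleton clause (b_32), b_32 = true.
That conflicts with the unit clause (!b_32).
Backtrack on b_11: now try b_11 = false.
From the singleton clause (b_12), b_12 = true.
From the singleton clause (!b_22), b_22 = false.
From the singleton clause (b_21), b_21 = true.
From the singleton clause (!b_31), b_31 = false.
From the singleton clause (b_32), b_32 = true.
That conflicts with the unit clause (!b_32).
Neither b_11 = true nor b_11 = false works.
No assignment satisfies every clause.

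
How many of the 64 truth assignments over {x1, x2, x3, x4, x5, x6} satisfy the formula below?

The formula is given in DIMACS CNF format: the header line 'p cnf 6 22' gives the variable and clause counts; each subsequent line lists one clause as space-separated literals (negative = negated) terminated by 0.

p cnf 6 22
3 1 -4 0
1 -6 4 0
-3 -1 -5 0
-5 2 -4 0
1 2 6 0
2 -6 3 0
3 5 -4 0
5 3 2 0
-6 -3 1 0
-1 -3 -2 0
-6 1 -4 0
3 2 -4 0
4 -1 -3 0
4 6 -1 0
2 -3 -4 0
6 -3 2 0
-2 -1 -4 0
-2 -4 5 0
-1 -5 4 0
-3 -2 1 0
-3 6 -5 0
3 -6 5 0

There are 2^6 = 64 truth assignments over (x1, x2, x3, x4, x5, x6).
Split on x6. With x6 = True, the clauses containing x6 are satisfied and ¬x6 drops from the rest; 0 of the 2^5 = 32 assignments to the other variables satisfy what remains.
With x6 = False, by the same count on the reduced clause set, 2 assignments work.
Total: 0 + 2 = 2.

2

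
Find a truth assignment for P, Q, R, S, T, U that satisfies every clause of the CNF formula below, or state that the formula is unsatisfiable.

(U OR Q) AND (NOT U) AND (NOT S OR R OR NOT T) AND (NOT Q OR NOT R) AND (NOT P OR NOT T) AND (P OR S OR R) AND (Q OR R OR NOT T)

The clause (NOT U) is unit, so U = false.
The clause (Q) is unit, so Q = true.
The clause (NOT R) is unit, so R = false.
Try S = true.
The clause (NOT T) is unit, so T = false.
No clause remains; P is free.

P=true, Q=true, R=false, S=true, T=false, U=false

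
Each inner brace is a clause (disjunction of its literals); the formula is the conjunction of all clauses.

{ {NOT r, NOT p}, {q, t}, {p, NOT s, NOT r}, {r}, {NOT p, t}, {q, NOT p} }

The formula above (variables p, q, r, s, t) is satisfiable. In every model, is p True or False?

Suppose p = true.
From the singleton clause (NOT r), r = false.
That conflicts with the unit clause (r).
So every satisfying assignment has p = False.

False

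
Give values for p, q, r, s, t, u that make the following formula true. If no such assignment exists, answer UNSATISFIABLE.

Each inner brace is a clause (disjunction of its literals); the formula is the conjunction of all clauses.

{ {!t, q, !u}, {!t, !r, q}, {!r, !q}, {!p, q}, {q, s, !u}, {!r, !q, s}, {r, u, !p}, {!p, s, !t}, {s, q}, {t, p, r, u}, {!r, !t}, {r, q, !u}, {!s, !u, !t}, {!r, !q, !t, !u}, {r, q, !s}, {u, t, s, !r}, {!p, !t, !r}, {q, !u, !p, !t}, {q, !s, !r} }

p=false,  q=true,  r=false,  s=false,  t=true,  u=false

Try r = false.
Try p = false.
Try s = false.
The clause (q) is unit, so q = true.
Try t = true.
All clauses hold; u can take either value.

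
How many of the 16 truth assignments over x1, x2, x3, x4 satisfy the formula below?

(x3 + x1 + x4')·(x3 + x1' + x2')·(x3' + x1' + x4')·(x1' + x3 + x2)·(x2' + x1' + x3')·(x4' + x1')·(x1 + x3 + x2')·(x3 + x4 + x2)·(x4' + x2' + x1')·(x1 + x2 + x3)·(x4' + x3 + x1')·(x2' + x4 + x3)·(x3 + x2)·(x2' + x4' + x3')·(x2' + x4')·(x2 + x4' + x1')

There are 2^4 = 16 truth assignments over (x1, x2, x3, x4).
Check each against the 16 clauses (columns in the order x1, x2, x3, x4):
  F F F F  ✗ fails (x3 + x4 + x2)
  F F F T  ✗ fails (x3 + x1 + x4')
  F F T F  ✓ satisfies all
  F F T T  ✓ satisfies all
  F T F F  ✗ fails (x1 + x3 + x2')
  F T F T  ✗ fails (x3 + x1 + x4')
  F T T F  ✓ satisfies all
  F T T T  ✗ fails (x2' + x4' + x3')
  T F F F  ✗ fails (x1' + x3 + x2)
  T F F T  ✗ fails (x1' + x3 + x2)
  T F T F  ✓ satisfies all
  T F T T  ✗ fails (x3' + x1' + x4')
  T T F F  ✗ fails (x3 + x1' + x2')
  T T F T  ✗ fails (x3 + x1' + x2')
  T T T F  ✗ fails (x2' + x1' + x3')
  T T T T  ✗ fails (x3' + x1' + x4')
4 of the 16 rows are models.

4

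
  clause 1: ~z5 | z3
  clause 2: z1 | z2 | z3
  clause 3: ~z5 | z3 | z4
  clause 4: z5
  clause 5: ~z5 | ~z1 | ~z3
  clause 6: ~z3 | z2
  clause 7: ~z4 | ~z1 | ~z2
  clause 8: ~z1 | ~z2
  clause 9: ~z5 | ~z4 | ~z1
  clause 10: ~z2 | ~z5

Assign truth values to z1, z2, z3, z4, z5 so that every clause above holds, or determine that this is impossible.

UNSATISFIABLE

(z5) alone gives z5 = 1.
(z3) alone gives z3 = 1.
(~z1) alone gives z1 = 0.
(z2) alone gives z2 = 1.
Now (~z2) is unsatisfied and unit — conflict.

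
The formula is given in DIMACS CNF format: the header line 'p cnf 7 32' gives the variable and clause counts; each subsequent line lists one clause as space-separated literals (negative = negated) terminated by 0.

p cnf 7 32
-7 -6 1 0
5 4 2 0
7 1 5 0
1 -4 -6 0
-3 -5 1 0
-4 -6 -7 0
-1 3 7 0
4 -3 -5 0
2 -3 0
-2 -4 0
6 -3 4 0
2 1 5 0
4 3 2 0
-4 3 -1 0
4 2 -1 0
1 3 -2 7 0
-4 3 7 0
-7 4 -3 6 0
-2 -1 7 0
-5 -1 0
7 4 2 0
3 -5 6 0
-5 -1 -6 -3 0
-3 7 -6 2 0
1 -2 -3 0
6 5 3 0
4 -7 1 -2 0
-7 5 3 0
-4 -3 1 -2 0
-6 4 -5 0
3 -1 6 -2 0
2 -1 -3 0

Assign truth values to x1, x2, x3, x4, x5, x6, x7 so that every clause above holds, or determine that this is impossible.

x1=True,  x2=True,  x3=True,  x4=False,  x5=False,  x6=True,  x7=True

Branch on x2: set x2 = True.
The clause (¬x4) is unit, so x4 = False.
Branch on x3: set x3 = True.
The clause (¬x5) is unit, so x5 = False.
The clause (x6) is unit, so x6 = True.
The clause (x1) is unit, so x1 = True.
The clause (x7) is unit, so x7 = True.
All clauses are satisfied.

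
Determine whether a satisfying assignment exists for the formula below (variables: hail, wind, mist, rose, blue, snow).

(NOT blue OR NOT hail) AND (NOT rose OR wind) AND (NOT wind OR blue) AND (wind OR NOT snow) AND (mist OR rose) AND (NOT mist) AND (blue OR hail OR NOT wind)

Yes

From the singleton clause (NOT mist), mist = false.
From the singleton clause (rose), rose = true.
From the singleton clause (wind), wind = true.
From the singleton clause (blue), blue = true.
From the singleton clause (NOT hail), hail = false.
All clauses hold; snow can take either value.
A satisfying assignment: hail: false, wind: true, mist: false, rose: true, blue: true, snow: true.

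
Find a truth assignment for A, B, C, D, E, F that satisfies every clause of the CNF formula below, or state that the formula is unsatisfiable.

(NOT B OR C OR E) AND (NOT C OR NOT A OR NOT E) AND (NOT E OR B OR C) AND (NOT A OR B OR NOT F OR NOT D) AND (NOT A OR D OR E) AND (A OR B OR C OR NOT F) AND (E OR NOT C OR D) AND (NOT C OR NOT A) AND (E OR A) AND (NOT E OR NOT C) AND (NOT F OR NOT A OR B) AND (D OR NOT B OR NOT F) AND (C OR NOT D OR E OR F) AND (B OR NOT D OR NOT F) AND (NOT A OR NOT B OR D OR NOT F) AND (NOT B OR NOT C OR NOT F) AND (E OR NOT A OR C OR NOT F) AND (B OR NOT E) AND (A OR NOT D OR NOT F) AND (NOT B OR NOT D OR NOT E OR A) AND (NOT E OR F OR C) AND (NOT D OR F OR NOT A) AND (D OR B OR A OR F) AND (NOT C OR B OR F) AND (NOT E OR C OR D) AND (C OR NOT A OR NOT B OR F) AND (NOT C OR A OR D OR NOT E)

A=true, B=true, C=false, D=true, E=true, F=true

Suppose C = false.
Suppose B = true.
Unit clause (E) forces E = true.
Unit clause (F) forces F = true.
Unit clause (D) forces D = true.
Unit clause (A) forces A = true.
All clauses are satisfied.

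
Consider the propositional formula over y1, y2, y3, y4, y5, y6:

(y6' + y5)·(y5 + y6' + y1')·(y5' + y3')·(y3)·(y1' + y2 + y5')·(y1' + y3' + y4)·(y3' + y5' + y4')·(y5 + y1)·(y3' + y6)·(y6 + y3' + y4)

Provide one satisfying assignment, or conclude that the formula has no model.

UNSATISFIABLE

(y3) alone gives y3 = 1.
(y5') alone gives y5 = 0.
(y6') alone gives y6 = 0.
That conflicts with the unit clause (y6).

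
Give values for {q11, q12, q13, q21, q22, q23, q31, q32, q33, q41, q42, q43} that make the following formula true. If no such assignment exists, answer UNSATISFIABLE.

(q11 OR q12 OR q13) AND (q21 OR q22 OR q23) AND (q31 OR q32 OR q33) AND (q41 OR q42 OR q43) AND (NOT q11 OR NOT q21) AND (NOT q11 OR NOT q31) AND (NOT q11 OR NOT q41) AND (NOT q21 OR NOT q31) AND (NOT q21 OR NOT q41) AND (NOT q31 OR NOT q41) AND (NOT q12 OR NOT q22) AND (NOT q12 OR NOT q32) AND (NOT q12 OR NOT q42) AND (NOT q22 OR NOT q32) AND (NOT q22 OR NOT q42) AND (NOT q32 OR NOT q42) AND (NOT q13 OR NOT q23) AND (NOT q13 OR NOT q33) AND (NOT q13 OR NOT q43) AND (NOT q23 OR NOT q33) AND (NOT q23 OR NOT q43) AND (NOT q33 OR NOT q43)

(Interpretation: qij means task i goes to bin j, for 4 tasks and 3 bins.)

UNSATISFIABLE

Suppose q11 = false.
Suppose q12 = true.
From the singleton clause (NOT q22), q22 = false.
From the singleton clause (NOT q32), q32 = false.
From the singleton clause (NOT q42), q42 = false.
Suppose q21 = true.
From the singleton clause (NOT q31), q31 = false.
From the singleton clause (q33), q33 = true.
From the singleton clause (NOT q41), q41 = false.
From the singleton clause (q43), q43 = true.
But (NOT q43) is also a unit clause — contradiction.
That branch fails; take q21 = false instead.
From the singleton clause (q23), q23 = true.
From the singleton clause (NOT q13), q13 = false.
From the singleton clause (NOT q33), q33 = false.
From the singleton clause (q31), q31 = true.
From the singleton clause (NOT q41), q41 = false.
From the singleton clause (q43), q43 = true.
But (NOT q43) is also a unit clause — contradiction.
Both values of q21 lead to a conflict.
That branch fails; take q12 = false instead.
From the singleton clause (q13), q13 = true.
From the singleton clause (NOT q23), q23 = false.
From the singleton clause (NOT q33), q33 = false.
From the singleton clause (NOT q43), q43 = false.
Suppose q21 = true.
From the singleton clause (NOT q31), q31 = false.
From the singleton clause (q32), q32 = true.
From the singleton clause (NOT q41), q41 = false.
From the singleton clause (q42), q42 = true.
But (NOT q42) is also a unit clause — contradiction.
That branch fails; take q21 = false instead.
From the singleton clause (q22), q22 = true.
From the singleton clause (NOT q32), q32 = false.
From the singleton clause (q31), q31 = true.
From the singleton clause (NOT q41), q41 = false.
From the singleton clause (q42), q42 = true.
But (NOT q42) is also a unit clause — contradiction.
Both values of q21 lead to a conflict.
Both values of q12 lead to a conflict.
That branch fails; take q11 = true instead.
From the singleton clause (NOT q21), q21 = false.
From the singleton clause (NOT q31), q31 = false.
From the singleton clause (NOT q41), q41 = false.
Suppose q22 = true.
From the singleton clause (NOT q12), q12 = false.
From the singleton clause (NOT q32), q32 = false.
From the singleton clause (q33), q33 = true.
From the singleton clause (NOT q42), q42 = false.
From the singleton clause (q43), q43 = true.
But (NOT q43) is also a unit clause — contradiction.
That branch fails; take q22 = false instead.
From the singleton clause (q23), q23 = true.
From the singleton clause (NOT q13), q13 = false.
From the singleton clause (NOT q33), q33 = false.
From the singleton clause (q32), q32 = true.
From the singleton clause (NOT q12), q12 = false.
From the singleton clause (NOT q42), q42 = false.
From the singleton clause (q43), q43 = true.
But (NOT q43) is also a unit clause — contradiction.
Both values of q22 lead to a conflict.
Both values of q11 lead to a conflict.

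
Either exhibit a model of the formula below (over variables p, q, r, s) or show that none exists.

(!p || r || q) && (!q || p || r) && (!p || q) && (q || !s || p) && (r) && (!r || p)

p=true; q=true; r=true; s=false

(r) alone gives r = true.
(p) alone gives p = true.
(q) alone gives q = true.
No clause remains; s is free.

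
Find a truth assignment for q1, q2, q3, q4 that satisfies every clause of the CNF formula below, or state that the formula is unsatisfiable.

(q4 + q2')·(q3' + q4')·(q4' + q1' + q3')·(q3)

Unit clause (q3) forces q3 = 1.
Unit clause (q4') forces q4 = 0.
Unit clause (q2') forces q2 = 0.
All clauses hold; q1 can take either value.

q1: 0,  q2: 0,  q3: 1,  q4: 0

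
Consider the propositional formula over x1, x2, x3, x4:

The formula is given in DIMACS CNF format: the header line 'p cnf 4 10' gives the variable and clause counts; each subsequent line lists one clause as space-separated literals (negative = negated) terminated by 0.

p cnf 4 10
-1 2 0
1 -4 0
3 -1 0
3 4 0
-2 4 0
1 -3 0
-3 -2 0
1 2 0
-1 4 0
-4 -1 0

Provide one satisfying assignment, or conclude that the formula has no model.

Case x1 = False:
Unit clause (¬x4) forces x4 = False.
Unit clause (x3) forces x3 = True.
That conflicts with the unit clause (¬x3).
Undo x1 and try x1 = True.
Unit clause (x2) forces x2 = True.
Unit clause (x3) forces x3 = True.
That conflicts with the unit clause (¬x3).
Either choice for x1 ends in contradiction.

UNSATISFIABLE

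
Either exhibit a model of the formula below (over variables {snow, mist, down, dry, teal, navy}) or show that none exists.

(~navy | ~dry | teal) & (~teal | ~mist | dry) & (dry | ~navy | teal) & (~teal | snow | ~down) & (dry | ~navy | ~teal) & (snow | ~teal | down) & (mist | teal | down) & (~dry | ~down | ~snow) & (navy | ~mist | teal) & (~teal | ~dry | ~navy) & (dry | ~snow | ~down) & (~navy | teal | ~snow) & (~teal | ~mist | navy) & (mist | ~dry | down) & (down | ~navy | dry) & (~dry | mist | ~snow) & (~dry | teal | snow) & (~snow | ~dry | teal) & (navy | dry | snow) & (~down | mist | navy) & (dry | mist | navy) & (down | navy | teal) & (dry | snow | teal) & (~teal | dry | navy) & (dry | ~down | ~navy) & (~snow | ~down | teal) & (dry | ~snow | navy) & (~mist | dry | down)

UNSATISFIABLE

Suppose navy = 0.
Suppose mist = 0.
(~down) alone gives down = 0.
(teal) alone gives teal = 1.
(snow) alone gives snow = 1.
(~dry) alone gives dry = 0.
That conflicts with the unit clause (dry).
That branch fails; take mist = 1 instead.
(teal) alone gives teal = 1.
That conflicts with the unit clause (~teal).
Neither mist = 1 nor mist = 0 works.
That branch fails; take navy = 1 instead.
Suppose dry = 0.
(teal) alone gives teal = 1.
That conflicts with the unit clause (~teal).
That branch fails; take dry = 1 instead.
(teal) alone gives teal = 1.
That conflicts with the unit clause (~teal).
Neither dry = 1 nor dry = 0 works.
Neither navy = 1 nor navy = 0 works.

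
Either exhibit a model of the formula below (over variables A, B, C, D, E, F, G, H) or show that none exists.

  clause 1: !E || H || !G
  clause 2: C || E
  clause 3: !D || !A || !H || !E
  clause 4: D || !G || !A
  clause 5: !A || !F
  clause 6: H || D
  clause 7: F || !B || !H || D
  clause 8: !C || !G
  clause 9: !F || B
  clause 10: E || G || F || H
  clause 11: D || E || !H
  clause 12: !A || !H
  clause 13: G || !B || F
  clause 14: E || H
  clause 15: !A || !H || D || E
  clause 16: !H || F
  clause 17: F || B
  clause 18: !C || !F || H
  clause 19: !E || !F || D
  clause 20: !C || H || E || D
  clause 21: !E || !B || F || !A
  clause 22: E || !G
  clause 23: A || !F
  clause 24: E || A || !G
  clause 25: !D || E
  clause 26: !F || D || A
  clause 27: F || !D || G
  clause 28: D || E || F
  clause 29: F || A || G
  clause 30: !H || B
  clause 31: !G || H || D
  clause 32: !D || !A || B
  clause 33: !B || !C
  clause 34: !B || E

UNSATISFIABLE

Case C = true:
Unit clause (!G) forces G = false.
Unit clause (!B) forces B = false.
Unit clause (!F) forces F = false.
Now (F) is unsatisfied and unit — conflict.
Undo C and try C = false.
Unit clause (E) forces E = true.
Case H = true:
Unit clause (!A) forces A = false.
Unit clause (F) forces F = true.
Now (!F) is unsatisfied and unit — conflict.
Undo H and try H = false.
Unit clause (!G) forces G = false.
Unit clause (D) forces D = true.
Unit clause (F) forces F = true.
Unit clause (!A) forces A = false.
Now (A) is unsatisfied and unit — conflict.
Either choice for H ends in contradiction.
Either choice for C ends in contradiction.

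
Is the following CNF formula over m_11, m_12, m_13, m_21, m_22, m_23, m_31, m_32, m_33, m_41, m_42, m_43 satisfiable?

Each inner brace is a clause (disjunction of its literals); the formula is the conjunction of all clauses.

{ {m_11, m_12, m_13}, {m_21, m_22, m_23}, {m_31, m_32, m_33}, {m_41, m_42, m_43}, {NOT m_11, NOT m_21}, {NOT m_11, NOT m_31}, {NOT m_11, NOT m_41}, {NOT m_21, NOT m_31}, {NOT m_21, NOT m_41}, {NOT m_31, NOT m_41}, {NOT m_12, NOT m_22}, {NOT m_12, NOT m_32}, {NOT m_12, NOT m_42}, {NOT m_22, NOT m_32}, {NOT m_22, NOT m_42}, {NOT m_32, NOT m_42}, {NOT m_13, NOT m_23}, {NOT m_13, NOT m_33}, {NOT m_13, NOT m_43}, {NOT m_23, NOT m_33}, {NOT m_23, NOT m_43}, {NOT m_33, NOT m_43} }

No, unsatisfiable

Suppose m_11 = false.
Suppose m_12 = true.
From the singleton clause (NOT m_22), m_22 = false.
From the singleton clause (NOT m_32), m_32 = false.
From the singleton clause (NOT m_42), m_42 = false.
Suppose m_21 = true.
From the singleton clause (NOT m_31), m_31 = false.
From the singleton clause (m_33), m_33 = true.
From the singleton clause (NOT m_41), m_41 = false.
From the singleton clause (m_43), m_43 = true.
That conflicts with the unit clause (NOT m_43).
Undo m_21 and try m_21 = false.
From the singleton clause (m_23), m_23 = true.
From the singleton clause (NOT m_13), m_13 = false.
From the singleton clause (NOT m_33), m_33 = false.
From the singleton clause (m_31), m_31 = true.
From the singleton clause (NOT m_41), m_41 = false.
From the singleton clause (m_43), m_43 = true.
That conflicts with the unit clause (NOT m_43).
Neither m_21 = true nor m_21 = false works.
Undo m_12 and try m_12 = false.
From the singleton clause (m_13), m_13 = true.
From the singleton clause (NOT m_23), m_23 = false.
From the singleton clause (NOT m_33), m_33 = false.
From the singleton clause (NOT m_43), m_43 = false.
Suppose m_21 = true.
From the singleton clause (NOT m_31), m_31 = false.
From the singleton clause (m_32), m_32 = true.
From the singleton clause (NOT m_41), m_41 = false.
From the singleton clause (m_42), m_42 = true.
That conflicts with the unit clause (NOT m_42).
Undo m_21 and try m_21 = false.
From the singleton clause (m_22), m_22 = true.
From the singleton clause (NOT m_32), m_32 = false.
From the singleton clause (m_31), m_31 = true.
From the singleton clause (NOT m_41), m_41 = false.
From the singleton clause (m_42), m_42 = true.
That conflicts with the unit clause (NOT m_42).
Neither m_21 = true nor m_21 = false works.
Neither m_12 = true nor m_12 = false works.
Undo m_11 and try m_11 = true.
From the singleton clause (NOT m_21), m_21 = false.
From the singleton clause (NOT m_31), m_31 = false.
From the singleton clause (NOT m_41), m_41 = false.
Suppose m_22 = true.
From the singleton clause (NOT m_12), m_12 = false.
From the singleton clause (NOT m_32), m_32 = false.
From the singleton clause (m_33), m_33 = true.
From the singleton clause (NOT m_42), m_42 = false.
From the singleton clause (m_43), m_43 = true.
That conflicts with the unit clause (NOT m_43).
Undo m_22 and try m_22 = false.
From the singleton clause (m_23), m_23 = true.
From the singleton clause (NOT m_13), m_13 = false.
From the singleton clause (NOT m_33), m_33 = false.
From the singleton clause (m_32), m_32 = true.
From the singleton clause (NOT m_12), m_12 = false.
From the singleton clause (NOT m_42), m_42 = false.
From the singleton clause (m_43), m_43 = true.
That conflicts with the unit clause (NOT m_43).
Neither m_22 = true nor m_22 = false works.
Neither m_11 = true nor m_11 = false works.
No assignment satisfies every clause.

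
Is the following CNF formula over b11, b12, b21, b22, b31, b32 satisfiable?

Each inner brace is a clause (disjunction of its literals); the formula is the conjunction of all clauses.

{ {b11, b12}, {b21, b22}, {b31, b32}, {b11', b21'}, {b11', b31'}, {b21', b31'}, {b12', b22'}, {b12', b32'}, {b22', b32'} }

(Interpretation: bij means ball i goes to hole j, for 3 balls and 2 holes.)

Unsatisfiable

Suppose b11 = 1.
From the singleton clause (b21'), b21 = 0.
From the singleton clause (b22), b22 = 1.
From the singleton clause (b31'), b31 = 0.
From the singleton clause (b32), b32 = 1.
Now (b32') is unsatisfied and unit — conflict.
Backtrack on b11: now try b11 = 0.
From the singleton clause (b12), b12 = 1.
From the singleton clause (b22'), b22 = 0.
From the singleton clause (b21), b21 = 1.
From the singleton clause (b31'), b31 = 0.
From the singleton clause (b32), b32 = 1.
Now (b32') is unsatisfied and unit — conflict.
Either choice for b11 ends in contradiction.
No assignment satisfies every clause.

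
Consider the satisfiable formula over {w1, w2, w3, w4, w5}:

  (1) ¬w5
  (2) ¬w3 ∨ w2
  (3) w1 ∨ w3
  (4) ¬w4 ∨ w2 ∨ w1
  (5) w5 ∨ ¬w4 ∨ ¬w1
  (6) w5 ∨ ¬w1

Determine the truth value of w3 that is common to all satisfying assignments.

True

Suppose w3 = False.
The clause (¬w5) is unit, so w5 = False.
The clause (w1) is unit, so w1 = True.
But (¬w1) is also a unit clause — contradiction.
So every satisfying assignment has w3 = True.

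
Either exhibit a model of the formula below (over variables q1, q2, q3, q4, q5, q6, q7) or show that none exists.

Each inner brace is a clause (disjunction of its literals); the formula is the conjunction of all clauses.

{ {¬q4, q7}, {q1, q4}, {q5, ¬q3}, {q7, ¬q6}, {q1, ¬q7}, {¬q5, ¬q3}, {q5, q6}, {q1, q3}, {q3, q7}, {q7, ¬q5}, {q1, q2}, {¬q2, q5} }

q1 ↦ True, q2 ↦ False, q3 ↦ False, q4 ↦ False, q5 ↦ False, q6 ↦ True, q7 ↦ True

Try q4 = False.
(q1) alone gives q1 = True.
Try q5 = False.
(¬q3) alone gives q3 = False.
(q6) alone gives q6 = True.
(q7) alone gives q7 = True.
(¬q2) alone gives q2 = False.
Every clause now holds.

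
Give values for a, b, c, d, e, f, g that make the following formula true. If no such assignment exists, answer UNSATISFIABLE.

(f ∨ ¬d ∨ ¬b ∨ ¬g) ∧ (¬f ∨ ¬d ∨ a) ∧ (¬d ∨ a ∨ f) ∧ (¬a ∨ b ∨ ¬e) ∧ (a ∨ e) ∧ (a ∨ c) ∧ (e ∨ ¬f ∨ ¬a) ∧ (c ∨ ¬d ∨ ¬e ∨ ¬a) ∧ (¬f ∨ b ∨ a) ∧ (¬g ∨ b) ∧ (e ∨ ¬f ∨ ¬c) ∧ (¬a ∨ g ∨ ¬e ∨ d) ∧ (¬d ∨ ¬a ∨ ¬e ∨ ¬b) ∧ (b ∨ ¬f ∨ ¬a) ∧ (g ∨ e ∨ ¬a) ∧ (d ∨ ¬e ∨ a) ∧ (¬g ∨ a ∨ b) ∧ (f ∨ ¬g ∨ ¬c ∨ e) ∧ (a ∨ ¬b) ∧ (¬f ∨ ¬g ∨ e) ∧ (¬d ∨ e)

Case a = True:
Case b = True:
Case e = True:
From the singleton clause (¬d), d = False.
From the singleton clause (g), g = True.
All clauses hold; c, f can take either value.

a: True,  b: True,  c: True,  d: False,  e: True,  f: False,  g: True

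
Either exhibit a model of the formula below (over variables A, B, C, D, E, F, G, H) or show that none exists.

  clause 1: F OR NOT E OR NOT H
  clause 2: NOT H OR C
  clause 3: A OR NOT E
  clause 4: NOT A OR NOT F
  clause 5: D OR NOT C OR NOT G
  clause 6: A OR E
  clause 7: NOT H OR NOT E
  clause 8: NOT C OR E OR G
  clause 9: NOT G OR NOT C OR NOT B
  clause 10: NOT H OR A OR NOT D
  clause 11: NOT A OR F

Branch on H: set H = false.
Branch on A: set A = true.
Unit clause (NOT F) forces F = false.
Now (F) is unsatisfied and unit — conflict.
That branch fails; take A = false instead.
Unit clause (NOT E) forces E = false.
Now (E) is unsatisfied and unit — conflict.
Either choice for A ends in contradiction.
That branch fails; take H = true instead.
Unit clause (C) forces C = true.
Unit clause (NOT E) forces E = false.
Unit clause (A) forces A = true.
Unit clause (NOT F) forces F = false.
Now (F) is unsatisfied and unit — conflict.
Either choice for H ends in contradiction.

UNSATISFIABLE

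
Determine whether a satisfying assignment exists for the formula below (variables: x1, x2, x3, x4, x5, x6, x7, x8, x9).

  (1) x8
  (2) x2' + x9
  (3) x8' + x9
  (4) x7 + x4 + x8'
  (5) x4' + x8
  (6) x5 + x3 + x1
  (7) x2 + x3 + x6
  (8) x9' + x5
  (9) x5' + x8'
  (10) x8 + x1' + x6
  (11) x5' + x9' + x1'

(x8) alone gives x8 = 1.
(x9) alone gives x9 = 1.
(x5) alone gives x5 = 1.
But (x5') is also a unit clause — contradiction.
No assignment satisfies every clause.

Unsatisfiable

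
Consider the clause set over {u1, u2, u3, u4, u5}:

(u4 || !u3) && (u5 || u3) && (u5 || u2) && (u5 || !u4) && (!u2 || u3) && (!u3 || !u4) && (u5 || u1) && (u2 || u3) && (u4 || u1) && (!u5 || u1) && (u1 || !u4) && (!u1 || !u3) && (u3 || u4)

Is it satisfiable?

No, unsatisfiable

Suppose u4 = true.
The clause (u5) is unit, so u5 = true.
The clause (!u3) is unit, so u3 = false.
The clause (!u2) is unit, so u2 = false.
But (u2) is also a unit clause — contradiction.
Undo u4 and try u4 = false.
The clause (!u3) is unit, so u3 = false.
But (u3) is also a unit clause — contradiction.
Either choice for u4 ends in contradiction.
No assignment satisfies every clause.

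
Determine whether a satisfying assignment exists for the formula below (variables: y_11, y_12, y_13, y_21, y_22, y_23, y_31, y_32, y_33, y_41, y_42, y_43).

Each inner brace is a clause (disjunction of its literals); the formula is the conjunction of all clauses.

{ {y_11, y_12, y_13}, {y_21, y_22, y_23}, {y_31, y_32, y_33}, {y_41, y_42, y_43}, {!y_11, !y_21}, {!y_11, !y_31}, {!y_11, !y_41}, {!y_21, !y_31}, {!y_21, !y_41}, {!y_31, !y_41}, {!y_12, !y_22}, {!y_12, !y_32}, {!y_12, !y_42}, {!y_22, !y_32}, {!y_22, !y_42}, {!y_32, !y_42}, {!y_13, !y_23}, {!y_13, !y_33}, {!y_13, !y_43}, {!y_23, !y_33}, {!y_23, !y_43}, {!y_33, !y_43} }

No

Case y_11 = false:
Case y_12 = true:
From the singleton clause (!y_22), y_22 = false.
From the singleton clause (!y_32), y_32 = false.
From the singleton clause (!y_42), y_42 = false.
Case y_21 = true:
From the singleton clause (!y_31), y_31 = false.
From the singleton clause (y_33), y_33 = true.
From the singleton clause (!y_41), y_41 = false.
From the singleton clause (y_43), y_43 = true.
That conflicts with the unit clause (!y_43).
Backtrack on y_21: now try y_21 = false.
From the singleton clause (y_23), y_23 = true.
From the singleton clause (!y_13), y_13 = false.
From the singleton clause (!y_33), y_33 = false.
From the singleton clause (y_31), y_31 = true.
From the singleton clause (!y_41), y_41 = false.
From the singleton clause (y_43), y_43 = true.
That conflicts with the unit clause (!y_43).
Both values of y_21 lead to a conflict.
Backtrack on y_12: now try y_12 = false.
From the singleton clause (y_13), y_13 = true.
From the singleton clause (!y_23), y_23 = false.
From the singleton clause (!y_33), y_33 = false.
From the singleton clause (!y_43), y_43 = false.
Case y_21 = true:
From the singleton clause (!y_31), y_31 = false.
From the singleton clause (y_32), y_32 = true.
From the singleton clause (!y_41), y_41 = false.
From the singleton clause (y_42), y_42 = true.
That conflicts with the unit clause (!y_42).
Backtrack on y_21: now try y_21 = false.
From the singleton clause (y_22), y_22 = true.
From the singleton clause (!y_32), y_32 = false.
From the singleton clause (y_31), y_31 = true.
From the singleton clause (!y_41), y_41 = false.
From the singleton clause (y_42), y_42 = true.
That conflicts with the unit clause (!y_42).
Both values of y_21 lead to a conflict.
Both values of y_12 lead to a conflict.
Backtrack on y_11: now try y_11 = true.
From the singleton clause (!y_21), y_21 = false.
From the singleton clause (!y_31), y_31 = false.
From the singleton clause (!y_41), y_41 = false.
Case y_22 = true:
From the singleton clause (!y_12), y_12 = false.
From the singleton clause (!y_32), y_32 = false.
From the singleton clause (y_33), y_33 = true.
From the singleton clause (!y_42), y_42 = false.
From the singleton clause (y_43), y_43 = true.
That conflicts with the unit clause (!y_43).
Backtrack on y_22: now try y_22 = false.
From the singleton clause (y_23), y_23 = true.
From the singleton clause (!y_13), y_13 = false.
From the singleton clause (!y_33), y_33 = false.
From the singleton clause (y_32), y_32 = true.
From the singleton clause (!y_12), y_12 = false.
From the singleton clause (!y_42), y_42 = false.
From the singleton clause (y_43), y_43 = true.
That conflicts with the unit clause (!y_43).
Both values of y_22 lead to a conflict.
Both values of y_11 lead to a conflict.
No assignment satisfies every clause.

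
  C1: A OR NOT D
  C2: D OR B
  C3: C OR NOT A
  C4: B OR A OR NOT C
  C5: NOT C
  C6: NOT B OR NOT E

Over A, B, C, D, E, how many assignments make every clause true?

There are 2^5 = 32 truth assignments over (A, B, C, D, E).
Split on B. With B = true, the clauses containing B are satisfied and NOT B drops from the rest; 1 of the 2^4 = 16 assignments to the other variables satisfy what remains.
With B = false, by the same count on the reduced clause set, 0 assignments work.
Total: 1 + 0 = 1.

1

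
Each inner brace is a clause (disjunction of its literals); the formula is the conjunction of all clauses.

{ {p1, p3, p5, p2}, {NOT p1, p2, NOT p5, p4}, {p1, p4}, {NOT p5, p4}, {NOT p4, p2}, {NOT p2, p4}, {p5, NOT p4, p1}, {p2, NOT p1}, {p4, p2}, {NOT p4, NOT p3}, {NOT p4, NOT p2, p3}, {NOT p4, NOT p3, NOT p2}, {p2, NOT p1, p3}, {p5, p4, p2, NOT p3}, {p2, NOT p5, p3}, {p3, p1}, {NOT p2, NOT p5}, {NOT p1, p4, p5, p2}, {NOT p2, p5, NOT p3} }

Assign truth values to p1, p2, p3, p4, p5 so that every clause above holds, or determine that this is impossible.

Branch on p1: set p1 = true.
Unit clause (p2) forces p2 = true.
Unit clause (p4) forces p4 = true.
Unit clause (NOT p3) forces p3 = false.
That conflicts with the unit clause (p3).
That branch fails; take p1 = false instead.
Unit clause (p4) forces p4 = true.
Unit clause (p2) forces p2 = true.
Unit clause (p5) forces p5 = true.
That conflicts with the unit clause (NOT p5).
Either choice for p1 ends in contradiction.

UNSATISFIABLE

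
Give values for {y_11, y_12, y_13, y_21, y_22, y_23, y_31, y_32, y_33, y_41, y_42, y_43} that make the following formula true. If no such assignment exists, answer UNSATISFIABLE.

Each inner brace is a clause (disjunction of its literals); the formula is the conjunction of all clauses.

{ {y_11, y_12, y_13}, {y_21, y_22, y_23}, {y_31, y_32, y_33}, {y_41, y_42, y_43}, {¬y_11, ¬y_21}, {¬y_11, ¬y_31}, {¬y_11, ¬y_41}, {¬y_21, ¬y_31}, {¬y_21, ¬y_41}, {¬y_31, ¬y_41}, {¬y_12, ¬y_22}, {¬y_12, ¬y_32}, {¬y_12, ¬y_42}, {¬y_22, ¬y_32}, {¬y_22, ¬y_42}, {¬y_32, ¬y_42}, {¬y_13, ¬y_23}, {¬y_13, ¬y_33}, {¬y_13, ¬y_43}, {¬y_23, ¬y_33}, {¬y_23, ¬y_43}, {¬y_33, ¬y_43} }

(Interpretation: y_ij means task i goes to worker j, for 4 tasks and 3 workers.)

UNSATISFIABLE

Branch on y_11: set y_11 = False.
Branch on y_12: set y_12 = True.
From the singleton clause (¬y_22), y_22 = False.
From the singleton clause (¬y_32), y_32 = False.
From the singleton clause (¬y_42), y_42 = False.
Branch on y_21: set y_21 = True.
From the singleton clause (¬y_31), y_31 = False.
From the singleton clause (y_33), y_33 = True.
From the singleton clause (¬y_41), y_41 = False.
From the singleton clause (y_43), y_43 = True.
Now (¬y_43) is unsatisfied and unit — conflict.
Undo y_21 and try y_21 = False.
From the singleton clause (y_23), y_23 = True.
From the singleton clause (¬y_13), y_13 = False.
From the singleton clause (¬y_33), y_33 = False.
From the singleton clause (y_31), y_31 = True.
From the singleton clause (¬y_41), y_41 = False.
From the singleton clause (y_43), y_43 = True.
Now (¬y_43) is unsatisfied and unit — conflict.
Both values of y_21 lead to a conflict.
Undo y_12 and try y_12 = False.
From the singleton clause (y_13), y_13 = True.
From the singleton clause (¬y_23), y_23 = False.
From the singleton clause (¬y_33), y_33 = False.
From the singleton clause (¬y_43), y_43 = False.
Branch on y_21: set y_21 = True.
From the singleton clause (¬y_31), y_31 = False.
From the singleton clause (y_32), y_32 = True.
From the singleton clause (¬y_41), y_41 = False.
From the singleton clause (y_42), y_42 = True.
Now (¬y_42) is unsatisfied and unit — conflict.
Undo y_21 and try y_21 = False.
From the singleton clause (y_22), y_22 = True.
From the singleton clause (¬y_32), y_32 = False.
From the singleton clause (y_31), y_31 = True.
From the singleton clause (¬y_41), y_41 = False.
From the singleton clause (y_42), y_42 = True.
Now (¬y_42) is unsatisfied and unit — conflict.
Both values of y_21 lead to a conflict.
Both values of y_12 lead to a conflict.
Undo y_11 and try y_11 = True.
From the singleton clause (¬y_21), y_21 = False.
From the singleton clause (¬y_31), y_31 = False.
From the singleton clause (¬y_41), y_41 = False.
Branch on y_22: set y_22 = True.
From the singleton clause (¬y_12), y_12 = False.
From the singleton clause (¬y_32), y_32 = False.
From the singleton clause (y_33), y_33 = True.
From the singleton clause (¬y_42), y_42 = False.
From the singleton clause (y_43), y_43 = True.
Now (¬y_43) is unsatisfied and unit — conflict.
Undo y_22 and try y_22 = False.
From the singleton clause (y_23), y_23 = True.
From the singleton clause (¬y_13), y_13 = False.
From the singleton clause (¬y_33), y_33 = False.
From the singleton clause (y_32), y_32 = True.
From the singleton clause (¬y_12), y_12 = False.
From the singleton clause (¬y_42), y_42 = False.
From the singleton clause (y_43), y_43 = True.
Now (¬y_43) is unsatisfied and unit — conflict.
Both values of y_22 lead to a conflict.
Both values of y_11 lead to a conflict.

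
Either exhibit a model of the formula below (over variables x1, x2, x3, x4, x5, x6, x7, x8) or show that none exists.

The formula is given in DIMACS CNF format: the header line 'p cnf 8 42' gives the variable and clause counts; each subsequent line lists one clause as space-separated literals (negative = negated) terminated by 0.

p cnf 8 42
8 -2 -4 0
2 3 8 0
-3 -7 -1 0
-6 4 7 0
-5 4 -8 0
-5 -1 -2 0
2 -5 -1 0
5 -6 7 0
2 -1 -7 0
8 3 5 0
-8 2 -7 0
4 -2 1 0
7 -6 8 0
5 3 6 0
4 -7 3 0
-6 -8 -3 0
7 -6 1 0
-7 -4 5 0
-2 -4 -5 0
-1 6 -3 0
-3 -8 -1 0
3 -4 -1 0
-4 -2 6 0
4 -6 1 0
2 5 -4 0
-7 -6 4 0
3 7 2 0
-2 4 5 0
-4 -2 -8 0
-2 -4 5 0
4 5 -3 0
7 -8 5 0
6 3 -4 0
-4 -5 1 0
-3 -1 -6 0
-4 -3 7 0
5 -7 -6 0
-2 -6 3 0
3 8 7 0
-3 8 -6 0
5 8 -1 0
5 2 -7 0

Branch on x8: set x8 = False.
Branch on x2: set x2 = False.
(x3) alone gives x3 = True.
(¬x6) alone gives x6 = False.
(¬x1) alone gives x1 = False.
Branch on x5: set x5 = True.
(¬x4) alone gives x4 = False.
No clause remains; x7 is free.

x1 ↦ False,  x2 ↦ False,  x3 ↦ True,  x4 ↦ False,  x5 ↦ True,  x6 ↦ False,  x7 ↦ False,  x8 ↦ False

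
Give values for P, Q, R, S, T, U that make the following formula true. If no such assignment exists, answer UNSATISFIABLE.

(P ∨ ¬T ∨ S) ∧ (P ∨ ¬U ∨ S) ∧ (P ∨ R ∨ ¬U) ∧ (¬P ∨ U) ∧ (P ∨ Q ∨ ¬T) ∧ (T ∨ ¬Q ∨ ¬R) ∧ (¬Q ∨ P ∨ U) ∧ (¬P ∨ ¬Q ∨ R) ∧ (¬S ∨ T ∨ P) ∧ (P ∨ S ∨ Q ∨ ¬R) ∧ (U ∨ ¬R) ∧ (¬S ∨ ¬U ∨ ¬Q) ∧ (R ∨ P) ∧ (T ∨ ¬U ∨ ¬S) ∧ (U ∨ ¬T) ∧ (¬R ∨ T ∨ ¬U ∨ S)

Try P = True.
Unit clause (U) forces U = True.
Try Q = False.
Try T = True.
All clauses hold; R, S can take either value.

P ↦ True, Q ↦ False, R ↦ False, S ↦ True, T ↦ True, U ↦ True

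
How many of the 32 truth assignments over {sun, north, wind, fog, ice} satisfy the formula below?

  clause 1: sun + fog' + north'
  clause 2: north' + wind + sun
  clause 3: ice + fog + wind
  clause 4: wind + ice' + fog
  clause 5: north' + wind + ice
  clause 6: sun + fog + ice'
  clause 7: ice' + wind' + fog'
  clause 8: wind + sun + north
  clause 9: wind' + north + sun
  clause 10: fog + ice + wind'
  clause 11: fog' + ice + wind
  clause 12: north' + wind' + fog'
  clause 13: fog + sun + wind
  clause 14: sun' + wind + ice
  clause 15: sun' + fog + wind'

There are 2^5 = 32 truth assignments over (sun, north, wind, fog, ice).
Split on north. With north = 1, the clauses containing north are satisfied and north' drops from the rest; 1 of the 2^4 = 16 assignments to the other variables satisfy what remains.
With north = 0, by the same count on the reduced clause set, 2 assignments work.
Total: 1 + 2 = 3.

3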